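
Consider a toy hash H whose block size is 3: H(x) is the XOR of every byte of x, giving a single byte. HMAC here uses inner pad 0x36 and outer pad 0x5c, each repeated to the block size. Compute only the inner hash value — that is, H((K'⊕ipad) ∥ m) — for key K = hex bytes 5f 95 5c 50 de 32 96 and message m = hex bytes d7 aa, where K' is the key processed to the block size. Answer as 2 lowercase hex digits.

Key hex bytes 5f 95 5c 50 de 32 96 is 7 bytes > B = 3, so hash it first: H(key) = bc, then zero-pad to 3 bytes: K' = bc 00 00.
K' ⊕ ipad = 8a 36 36.
Inner input = 8a 36 36 ∥ d7 aa.
Inner hash: XOR 8a⊕36⊕36⊕d7⊕aa = f7.

f7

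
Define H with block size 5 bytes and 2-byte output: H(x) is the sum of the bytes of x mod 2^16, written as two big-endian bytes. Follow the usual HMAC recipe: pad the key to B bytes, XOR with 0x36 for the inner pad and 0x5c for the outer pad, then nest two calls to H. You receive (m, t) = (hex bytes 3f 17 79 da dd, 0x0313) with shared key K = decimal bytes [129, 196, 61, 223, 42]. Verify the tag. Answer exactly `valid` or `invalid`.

Key decimal bytes [129, 196, 61, 223, 42] = 81 c4 3d df 2a is exactly B = 5 bytes: K' = 81 c4 3d df 2a.
K' ⊕ ipad = b7 f2 0b e9 1c; K' ⊕ opad = dd 98 61 83 76.
Inner hash: sum = 183+242+11+233+28+63+23+121+218+221 = 1343 → 05 3f.
Outer hash (recomputed tag): sum = 221+152+97+131+118+5+63 = 787 → 03 13.
Recomputed tag = 0313; claimed = 0313 → match.

valid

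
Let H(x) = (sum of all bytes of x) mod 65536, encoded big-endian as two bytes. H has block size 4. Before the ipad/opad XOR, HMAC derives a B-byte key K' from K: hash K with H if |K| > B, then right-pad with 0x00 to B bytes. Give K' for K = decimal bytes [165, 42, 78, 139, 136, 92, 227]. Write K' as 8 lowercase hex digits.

036f0000

|K| = 7 > B = 4, so first hash the key.
H(K): sum = 165+42+78+139+136+92+227 = 879 → 03 6f.
Zero-pad H(K) = 03 6f to 4 bytes: K' = 03 6f 00 00.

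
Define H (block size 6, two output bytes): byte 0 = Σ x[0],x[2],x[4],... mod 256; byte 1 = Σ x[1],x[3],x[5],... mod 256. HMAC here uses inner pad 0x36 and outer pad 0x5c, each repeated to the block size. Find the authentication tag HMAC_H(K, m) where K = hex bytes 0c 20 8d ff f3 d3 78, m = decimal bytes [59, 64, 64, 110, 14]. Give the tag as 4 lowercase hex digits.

Key hex bytes 0c 20 8d ff f3 d3 78 is 7 bytes > B = 6, so hash it first: H(key) = 04 f2, then zero-pad to 6 bytes: K' = 04 f2 00 00 00 00.
K' ⊕ ipad = 32 c4 36 36 36 36.  K' ⊕ opad = 58 ae 5c 5c 5c 5c.
Inner input = (K'⊕ipad) ∥ m = 32 c4 36 36 36 36 ∥ 3b 40 40 6e 0e.
Inner hash: even-index sum = 295 mod 256 = 39; odd-index sum = 478 mod 256 = 222 → 27 de.
Outer input = (K'⊕opad) ∥ inner = 58 ae 5c 5c 5c 5c ∥ 27 de.
Outer hash (tag): even-index sum = 311 mod 256 = 55; odd-index sum = 580 mod 256 = 68 → 37 44.

3744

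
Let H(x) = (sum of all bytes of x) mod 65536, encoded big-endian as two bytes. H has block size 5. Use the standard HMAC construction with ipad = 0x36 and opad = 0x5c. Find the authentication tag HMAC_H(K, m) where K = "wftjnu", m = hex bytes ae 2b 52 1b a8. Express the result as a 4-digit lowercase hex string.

02a3

Key "wftjnu" = 77 66 74 6a 6e 75 is 6 bytes > B = 5, so hash it first: H(key) = 02 9e, then zero-pad to 5 bytes: K' = 02 9e 00 00 00.
K' ⊕ ipad = 34 a8 36 36 36.  K' ⊕ opad = 5e c2 5c 5c 5c.
Inner input = (K'⊕ipad) ∥ m = 34 a8 36 36 36 ∥ ae 2b 52 1b a8.
Inner hash: sum = 52+168+54+54+54+174+43+82+27+168 = 876 → 03 6c.
Outer input = (K'⊕opad) ∥ inner = 5e c2 5c 5c 5c ∥ 03 6c.
Outer hash (tag): sum = 94+194+92+92+92+3+108 = 675 → 02 a3.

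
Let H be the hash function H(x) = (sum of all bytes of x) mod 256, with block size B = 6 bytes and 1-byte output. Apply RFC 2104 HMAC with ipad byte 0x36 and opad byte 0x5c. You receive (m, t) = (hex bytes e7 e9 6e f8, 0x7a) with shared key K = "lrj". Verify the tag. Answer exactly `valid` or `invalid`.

Key "lrj" = 6c 72 6a is 3 bytes ≤ B = 6; zero-pad to 6 bytes: K' = 6c 72 6a 00 00 00.
K' ⊕ ipad = 5a 44 5c 36 36 36; K' ⊕ opad = 30 2e 36 5c 5c 5c.
Inner hash: sum = 90+68+92+54+54+54+231+233+110+248 = 1234; mod 256 = 210 → d2.
Outer hash (recomputed tag): sum = 48+46+54+92+92+92+210 = 634; mod 256 = 122 → 7a.
Recomputed tag = 7a; claimed = 7a → match.

valid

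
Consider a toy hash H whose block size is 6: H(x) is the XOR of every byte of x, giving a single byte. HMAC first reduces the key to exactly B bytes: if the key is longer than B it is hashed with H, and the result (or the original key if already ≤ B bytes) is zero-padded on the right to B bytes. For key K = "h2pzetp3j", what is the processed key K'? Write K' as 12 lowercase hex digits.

|K| = 9 > B = 6, so first hash the key.
H(K): XOR 68⊕32⊕70⊕7a⊕65⊕74⊕70⊕33⊕6a = 68.
Zero-pad H(K) = 68 to 6 bytes: K' = 68 00 00 00 00 00.

680000000000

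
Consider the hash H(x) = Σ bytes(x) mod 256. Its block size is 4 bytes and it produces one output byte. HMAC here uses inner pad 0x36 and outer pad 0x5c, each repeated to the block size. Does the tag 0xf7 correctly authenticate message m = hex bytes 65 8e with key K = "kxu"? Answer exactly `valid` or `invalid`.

Key "kxu" = 6b 78 75 is 3 bytes ≤ B = 4; zero-pad to 4 bytes: K' = 6b 78 75 00.
K' ⊕ ipad = 5d 4e 43 36; K' ⊕ opad = 37 24 29 5c.
Inner hash: sum = 93+78+67+54+101+142 = 535; mod 256 = 23 → 17.
Outer hash (recomputed tag): sum = 55+36+41+92+23 = 247 → f7.
Recomputed tag = f7; claimed = f7 → match.

valid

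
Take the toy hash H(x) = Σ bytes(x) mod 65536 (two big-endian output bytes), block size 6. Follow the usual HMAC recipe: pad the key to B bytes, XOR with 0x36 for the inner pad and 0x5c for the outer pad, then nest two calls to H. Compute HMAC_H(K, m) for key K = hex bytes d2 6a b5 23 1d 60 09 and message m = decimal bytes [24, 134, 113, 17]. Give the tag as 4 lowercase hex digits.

036e

Key hex bytes d2 6a b5 23 1d 60 09 is 7 bytes > B = 6, so hash it first: H(key) = 02 9a, then zero-pad to 6 bytes: K' = 02 9a 00 00 00 00.
K' ⊕ ipad = 34 ac 36 36 36 36.  K' ⊕ opad = 5e c6 5c 5c 5c 5c.
Inner input = (K'⊕ipad) ∥ m = 34 ac 36 36 36 36 ∥ 18 86 71 11.
Inner hash: sum = 52+172+54+54+54+54+24+134+113+17 = 728 → 02 d8.
Outer input = (K'⊕opad) ∥ inner = 5e c6 5c 5c 5c 5c ∥ 02 d8.
Outer hash (tag): sum = 94+198+92+92+92+92+2+216 = 878 → 03 6e.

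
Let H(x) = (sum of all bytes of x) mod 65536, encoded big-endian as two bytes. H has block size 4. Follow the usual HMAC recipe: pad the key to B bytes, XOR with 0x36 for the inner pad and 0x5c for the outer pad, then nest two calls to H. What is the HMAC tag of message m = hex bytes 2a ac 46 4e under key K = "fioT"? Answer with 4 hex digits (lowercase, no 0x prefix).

0180

Key "fioT" = 66 69 6f 54 is exactly B = 4 bytes: K' = 66 69 6f 54.
K' ⊕ ipad = 50 5f 59 62.  K' ⊕ opad = 3a 35 33 08.
Inner input = (K'⊕ipad) ∥ m = 50 5f 59 62 ∥ 2a ac 46 4e.
Inner hash: sum = 80+95+89+98+42+172+70+78 = 724 → 02 d4.
Outer input = (K'⊕opad) ∥ inner = 3a 35 33 08 ∥ 02 d4.
Outer hash (tag): sum = 58+53+51+8+2+212 = 384 → 01 80.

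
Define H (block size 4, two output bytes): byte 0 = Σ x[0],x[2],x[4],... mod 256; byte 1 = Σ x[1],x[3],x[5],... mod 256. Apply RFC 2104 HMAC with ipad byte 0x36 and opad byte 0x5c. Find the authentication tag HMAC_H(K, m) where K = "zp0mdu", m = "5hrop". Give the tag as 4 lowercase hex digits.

33db

Key "zp0mdu" = 7a 70 30 6d 64 75 is 6 bytes > B = 4, so hash it first: H(key) = 0e 52, then zero-pad to 4 bytes: K' = 0e 52 00 00.
K' ⊕ ipad = 38 64 36 36.  K' ⊕ opad = 52 0e 5c 5c.
Inner input = (K'⊕ipad) ∥ m = 38 64 36 36 ∥ 35 68 72 6f 70.
Inner hash: even-index sum = 389 mod 256 = 133; odd-index sum = 369 mod 256 = 113 → 85 71.
Outer input = (K'⊕opad) ∥ inner = 52 0e 5c 5c ∥ 85 71.
Outer hash (tag): even-index sum = 307 mod 256 = 51; odd-index sum = 219 mod 256 = 219 → 33 db.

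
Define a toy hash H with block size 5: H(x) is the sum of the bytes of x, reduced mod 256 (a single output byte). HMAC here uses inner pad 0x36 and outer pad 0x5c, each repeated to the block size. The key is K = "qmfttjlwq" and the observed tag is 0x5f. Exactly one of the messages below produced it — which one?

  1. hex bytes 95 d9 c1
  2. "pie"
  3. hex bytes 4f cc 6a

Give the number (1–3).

Key "qmfttjlwq" = 71 6d 66 74 74 6a 6c 77 71 is 9 bytes > B = 5, so hash it first: H(key) = ea, then zero-pad to 5 bytes: K' = ea 00 00 00 00.
K' ⊕ ipad = dc 36 36 36 36; K' ⊕ opad = b6 5c 5c 5c 5c.
m1: inner = H(dc 36 36 36 36 95 d9 c1) = e3; tag = H(b6 5c 5c 5c 5c e3) = 09
m2: inner = H(dc 36 36 36 36 70 69 65) = f2; tag = H(b6 5c 5c 5c 5c f2) = 18
m3: inner = H(dc 36 36 36 36 4f cc 6a) = 39; tag = H(b6 5c 5c 5c 5c 39) = 5f ← matches

3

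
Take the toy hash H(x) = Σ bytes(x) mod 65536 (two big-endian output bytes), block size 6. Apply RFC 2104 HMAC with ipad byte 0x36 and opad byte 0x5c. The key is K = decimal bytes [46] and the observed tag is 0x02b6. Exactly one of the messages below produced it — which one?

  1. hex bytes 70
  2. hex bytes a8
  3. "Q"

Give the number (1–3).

Key decimal bytes [46] = 2e is 1 byte ≤ B = 6; zero-pad to 6 bytes: K' = 2e 00 00 00 00 00.
K' ⊕ ipad = 18 36 36 36 36 36; K' ⊕ opad = 72 5c 5c 5c 5c 5c.
m1: inner = H(18 36 36 36 36 36 70) = 01 96; tag = H(72 5c 5c 5c 5c 5c 01 96) = 02d5
m2: inner = H(18 36 36 36 36 36 a8) = 01 ce; tag = H(72 5c 5c 5c 5c 5c 01 ce) = 030d
m3: inner = H(18 36 36 36 36 36 51) = 01 77; tag = H(72 5c 5c 5c 5c 5c 01 77) = 02b6 ← matches

3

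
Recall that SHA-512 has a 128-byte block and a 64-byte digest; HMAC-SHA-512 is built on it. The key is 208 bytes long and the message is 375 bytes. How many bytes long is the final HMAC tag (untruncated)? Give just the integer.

64

The tag is one SHA-512 digest: 64 bytes.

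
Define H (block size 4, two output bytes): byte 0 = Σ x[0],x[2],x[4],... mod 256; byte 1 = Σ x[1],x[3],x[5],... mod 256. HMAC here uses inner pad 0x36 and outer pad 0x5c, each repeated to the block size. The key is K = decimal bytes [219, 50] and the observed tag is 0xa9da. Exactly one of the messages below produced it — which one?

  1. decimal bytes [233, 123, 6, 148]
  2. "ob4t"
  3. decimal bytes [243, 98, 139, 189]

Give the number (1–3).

2

Key decimal bytes [219, 50] = db 32 is 2 bytes ≤ B = 4; zero-pad to 4 bytes: K' = db 32 00 00.
K' ⊕ ipad = ed 04 36 36; K' ⊕ opad = 87 6e 5c 5c.
m1: inner = H(ed 04 36 36 e9 7b 06 94) = 12 49; tag = H(87 6e 5c 5c 12 49) = f513
m2: inner = H(ed 04 36 36 6f 62 34 74) = c6 10; tag = H(87 6e 5c 5c c6 10) = a9da ← matches
m3: inner = H(ed 04 36 36 f3 62 8b bd) = a1 59; tag = H(87 6e 5c 5c a1 59) = 8423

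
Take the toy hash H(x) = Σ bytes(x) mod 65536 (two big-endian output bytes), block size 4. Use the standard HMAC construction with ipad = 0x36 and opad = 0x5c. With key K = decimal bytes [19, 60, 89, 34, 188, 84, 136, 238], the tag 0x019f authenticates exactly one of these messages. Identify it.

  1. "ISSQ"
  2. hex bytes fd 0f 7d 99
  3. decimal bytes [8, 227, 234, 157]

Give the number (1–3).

Key decimal bytes [19, 60, 89, 34, 188, 84, 136, 238] = 13 3c 59 22 bc 54 88 ee is 8 bytes > B = 4, so hash it first: H(key) = 03 50, then zero-pad to 4 bytes: K' = 03 50 00 00.
K' ⊕ ipad = 35 66 36 36; K' ⊕ opad = 5f 0c 5c 5c.
m1: inner = H(35 66 36 36 49 53 53 51) = 02 47; tag = H(5f 0c 5c 5c 02 47) = 016c
m2: inner = H(35 66 36 36 fd 0f 7d 99) = 03 29; tag = H(5f 0c 5c 5c 03 29) = 014f
m3: inner = H(35 66 36 36 08 e3 ea 9d) = 03 79; tag = H(5f 0c 5c 5c 03 79) = 019f ← matches

3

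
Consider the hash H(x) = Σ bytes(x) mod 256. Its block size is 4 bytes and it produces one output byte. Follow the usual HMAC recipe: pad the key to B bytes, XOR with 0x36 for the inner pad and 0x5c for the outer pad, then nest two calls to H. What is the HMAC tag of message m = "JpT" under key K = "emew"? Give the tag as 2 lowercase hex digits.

Key "emew" = 65 6d 65 77 is exactly B = 4 bytes: K' = 65 6d 65 77.
K' ⊕ ipad = 53 5b 53 41.  K' ⊕ opad = 39 31 39 2b.
Inner input = (K'⊕ipad) ∥ m = 53 5b 53 41 ∥ 4a 70 54.
Inner hash: sum = 83+91+83+65+74+112+84 = 592; mod 256 = 80 → 50.
Outer input = (K'⊕opad) ∥ inner = 39 31 39 2b ∥ 50.
Outer hash (tag): sum = 57+49+57+43+80 = 286; mod 256 = 30 → 1e.

1e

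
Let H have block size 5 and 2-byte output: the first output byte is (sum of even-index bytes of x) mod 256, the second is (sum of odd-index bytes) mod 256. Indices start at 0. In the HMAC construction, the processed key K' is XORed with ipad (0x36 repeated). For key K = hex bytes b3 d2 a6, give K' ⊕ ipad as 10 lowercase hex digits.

85e4903636

Key hex bytes b3 d2 a6 is 3 bytes ≤ B = 5; zero-pad to 5 bytes: K' = b3 d2 a6 00 00.
XOR each byte with 0x36: b3⊕36=85, d2⊕36=e4, a6⊕36=90, 00⊕36=36, 00⊕36=36.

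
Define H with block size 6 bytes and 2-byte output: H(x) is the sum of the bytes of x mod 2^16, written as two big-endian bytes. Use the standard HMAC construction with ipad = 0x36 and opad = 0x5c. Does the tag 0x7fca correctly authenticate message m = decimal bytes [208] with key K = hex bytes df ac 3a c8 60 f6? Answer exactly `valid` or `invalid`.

invalid

Key hex bytes df ac 3a c8 60 f6 is exactly B = 6 bytes: K' = df ac 3a c8 60 f6.
K' ⊕ ipad = e9 9a 0c fe 56 c0; K' ⊕ opad = 83 f0 66 94 3c aa.
Inner hash: sum = 233+154+12+254+86+192+208 = 1139 → 04 73.
Outer hash (recomputed tag): sum = 131+240+102+148+60+170+4+115 = 970 → 03 ca.
Recomputed tag = 03ca; claimed = 7fca → mismatch.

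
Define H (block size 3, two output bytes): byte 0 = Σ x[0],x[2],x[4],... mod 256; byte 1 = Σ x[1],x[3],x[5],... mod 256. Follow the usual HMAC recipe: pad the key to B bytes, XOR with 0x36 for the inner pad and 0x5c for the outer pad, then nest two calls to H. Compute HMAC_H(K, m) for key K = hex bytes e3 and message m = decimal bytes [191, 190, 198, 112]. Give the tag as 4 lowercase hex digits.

Key hex bytes e3 is 1 byte ≤ B = 3; zero-pad to 3 bytes: K' = e3 00 00.
K' ⊕ ipad = d5 36 36.  K' ⊕ opad = bf 5c 5c.
Inner input = (K'⊕ipad) ∥ m = d5 36 36 ∥ bf be c6 70.
Inner hash: even-index sum = 569 mod 256 = 57; odd-index sum = 443 mod 256 = 187 → 39 bb.
Outer input = (K'⊕opad) ∥ inner = bf 5c 5c ∥ 39 bb.
Outer hash (tag): even-index sum = 470 mod 256 = 214; odd-index sum = 149 mod 256 = 149 → d6 95.

d695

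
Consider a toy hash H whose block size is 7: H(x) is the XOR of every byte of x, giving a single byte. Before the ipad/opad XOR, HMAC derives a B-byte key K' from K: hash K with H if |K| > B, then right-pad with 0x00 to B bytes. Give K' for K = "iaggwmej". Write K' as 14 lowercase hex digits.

1d000000000000

|K| = 8 > B = 7, so first hash the key.
H(K): XOR 69⊕61⊕67⊕67⊕77⊕6d⊕65⊕6a = 1d.
Zero-pad H(K) = 1d to 7 bytes: K' = 1d 00 00 00 00 00 00.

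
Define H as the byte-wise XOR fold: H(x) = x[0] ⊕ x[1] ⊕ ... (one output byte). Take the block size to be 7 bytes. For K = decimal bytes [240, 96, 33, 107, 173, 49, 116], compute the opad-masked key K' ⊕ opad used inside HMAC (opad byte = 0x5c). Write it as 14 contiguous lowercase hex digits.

ac3c7d37f16d28

Key decimal bytes [240, 96, 33, 107, 173, 49, 116] = f0 60 21 6b ad 31 74 is exactly B = 7 bytes: K' = f0 60 21 6b ad 31 74.
XOR each byte with 0x5c: f0⊕5c=ac, 60⊕5c=3c, 21⊕5c=7d, 6b⊕5c=37, ad⊕5c=f1, 31⊕5c=6d, 74⊕5c=28.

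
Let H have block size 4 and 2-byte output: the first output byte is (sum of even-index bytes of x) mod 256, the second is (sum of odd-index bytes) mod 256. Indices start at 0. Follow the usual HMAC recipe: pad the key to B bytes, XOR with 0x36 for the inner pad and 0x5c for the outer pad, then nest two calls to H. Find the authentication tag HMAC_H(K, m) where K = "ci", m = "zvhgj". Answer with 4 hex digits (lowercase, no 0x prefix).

7203

Key "ci" = 63 69 is 2 bytes ≤ B = 4; zero-pad to 4 bytes: K' = 63 69 00 00.
K' ⊕ ipad = 55 5f 36 36.  K' ⊕ opad = 3f 35 5c 5c.
Inner input = (K'⊕ipad) ∥ m = 55 5f 36 36 ∥ 7a 76 68 67 6a.
Inner hash: even-index sum = 471 mod 256 = 215; odd-index sum = 370 mod 256 = 114 → d7 72.
Outer input = (K'⊕opad) ∥ inner = 3f 35 5c 5c ∥ d7 72.
Outer hash (tag): even-index sum = 370 mod 256 = 114; odd-index sum = 259 mod 256 = 3 → 72 03.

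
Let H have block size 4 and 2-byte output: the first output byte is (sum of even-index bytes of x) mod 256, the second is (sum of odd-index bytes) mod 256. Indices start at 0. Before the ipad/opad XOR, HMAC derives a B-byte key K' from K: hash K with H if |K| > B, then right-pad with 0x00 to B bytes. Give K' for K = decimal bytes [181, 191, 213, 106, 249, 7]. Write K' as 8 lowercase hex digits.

|K| = 6 > B = 4, so first hash the key.
H(K): even-index sum = 643 mod 256 = 131; odd-index sum = 304 mod 256 = 48 → 83 30.
Zero-pad H(K) = 83 30 to 4 bytes: K' = 83 30 00 00.

83300000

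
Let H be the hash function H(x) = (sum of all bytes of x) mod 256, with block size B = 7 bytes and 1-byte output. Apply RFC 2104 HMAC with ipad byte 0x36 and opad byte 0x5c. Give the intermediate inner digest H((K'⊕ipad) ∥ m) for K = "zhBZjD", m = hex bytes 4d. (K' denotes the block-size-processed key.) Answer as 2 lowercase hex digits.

db

Key "zhBZjD" = 7a 68 42 5a 6a 44 is 6 bytes ≤ B = 7; zero-pad to 7 bytes: K' = 7a 68 42 5a 6a 44 00.
K' ⊕ ipad = 4c 5e 74 6c 5c 72 36.
Inner input = 4c 5e 74 6c 5c 72 36 ∥ 4d.
Inner hash: sum = 76+94+116+108+92+114+54+77 = 731; mod 256 = 219 → db.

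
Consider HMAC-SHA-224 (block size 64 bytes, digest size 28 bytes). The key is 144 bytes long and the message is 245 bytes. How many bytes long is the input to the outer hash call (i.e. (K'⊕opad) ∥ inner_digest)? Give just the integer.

Key is 144 > 64 bytes, so it is hashed to 28 bytes then zero-padded to 64: |K'| = 64.
Outer input = (K'⊕opad) ∥ H(inner) → 64 + 28 = 92 bytes.

92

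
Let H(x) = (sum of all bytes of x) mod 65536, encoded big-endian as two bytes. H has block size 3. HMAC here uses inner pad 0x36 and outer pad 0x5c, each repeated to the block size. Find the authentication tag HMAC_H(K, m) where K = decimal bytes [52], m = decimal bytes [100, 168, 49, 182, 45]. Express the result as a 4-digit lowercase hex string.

01b0

Key decimal bytes [52] = 34 is 1 byte ≤ B = 3; zero-pad to 3 bytes: K' = 34 00 00.
K' ⊕ ipad = 02 36 36.  K' ⊕ opad = 68 5c 5c.
Inner input = (K'⊕ipad) ∥ m = 02 36 36 ∥ 64 a8 31 b6 2d.
Inner hash: sum = 2+54+54+100+168+49+182+45 = 654 → 02 8e.
Outer input = (K'⊕opad) ∥ inner = 68 5c 5c ∥ 02 8e.
Outer hash (tag): sum = 104+92+92+2+142 = 432 → 01 b0.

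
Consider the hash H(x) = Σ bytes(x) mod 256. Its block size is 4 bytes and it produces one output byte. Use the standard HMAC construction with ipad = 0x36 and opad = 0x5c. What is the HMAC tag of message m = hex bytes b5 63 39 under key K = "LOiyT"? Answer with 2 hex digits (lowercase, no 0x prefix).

7b

Key "LOiyT" = 4c 4f 69 79 54 is 5 bytes > B = 4, so hash it first: H(key) = d1, then zero-pad to 4 bytes: K' = d1 00 00 00.
K' ⊕ ipad = e7 36 36 36.  K' ⊕ opad = 8d 5c 5c 5c.
Inner input = (K'⊕ipad) ∥ m = e7 36 36 36 ∥ b5 63 39.
Inner hash: sum = 231+54+54+54+181+99+57 = 730; mod 256 = 218 → da.
Outer input = (K'⊕opad) ∥ inner = 8d 5c 5c 5c ∥ da.
Outer hash (tag): sum = 141+92+92+92+218 = 635; mod 256 = 123 → 7b.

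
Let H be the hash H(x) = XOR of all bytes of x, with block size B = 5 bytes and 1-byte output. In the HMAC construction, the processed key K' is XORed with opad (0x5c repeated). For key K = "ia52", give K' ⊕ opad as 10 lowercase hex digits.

353d696e5c

Key "ia52" = 69 61 35 32 is 4 bytes ≤ B = 5; zero-pad to 5 bytes: K' = 69 61 35 32 00.
XOR each byte with 0x5c: 69⊕5c=35, 61⊕5c=3d, 35⊕5c=69, 32⊕5c=6e, 00⊕5c=5c.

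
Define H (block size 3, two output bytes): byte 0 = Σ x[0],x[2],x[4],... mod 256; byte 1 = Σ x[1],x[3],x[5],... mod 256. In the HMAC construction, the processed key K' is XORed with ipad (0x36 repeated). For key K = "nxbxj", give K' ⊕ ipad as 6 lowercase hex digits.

Key "nxbxj" = 6e 78 62 78 6a is 5 bytes > B = 3, so hash it first: H(key) = 3a f0, then zero-pad to 3 bytes: K' = 3a f0 00.
XOR each byte with 0x36: 3a⊕36=0c, f0⊕36=c6, 00⊕36=36.

0cc636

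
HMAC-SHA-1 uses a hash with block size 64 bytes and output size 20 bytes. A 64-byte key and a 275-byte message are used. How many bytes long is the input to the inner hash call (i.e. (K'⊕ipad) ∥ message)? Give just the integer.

Key is 64 ≤ 64 bytes, zero-padded: |K'| = 64.
Inner input = (K'⊕ipad) ∥ m → 64 + 275 = 339 bytes.

339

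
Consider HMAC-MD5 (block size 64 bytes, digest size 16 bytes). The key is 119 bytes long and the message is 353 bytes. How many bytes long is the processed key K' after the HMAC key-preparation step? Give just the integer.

Key is 119 > 64 bytes, so it is hashed to 16 bytes then zero-padded to 64: |K'| = 64.

64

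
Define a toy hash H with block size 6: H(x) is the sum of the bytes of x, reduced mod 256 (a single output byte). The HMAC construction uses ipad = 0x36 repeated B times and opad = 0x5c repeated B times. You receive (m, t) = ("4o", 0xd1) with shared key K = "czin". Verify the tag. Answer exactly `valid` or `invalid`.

invalid

Key "czin" = 63 7a 69 6e is 4 bytes ≤ B = 6; zero-pad to 6 bytes: K' = 63 7a 69 6e 00 00.
K' ⊕ ipad = 55 4c 5f 58 36 36; K' ⊕ opad = 3f 26 35 32 5c 5c.
Inner hash: sum = 85+76+95+88+54+54+52+111 = 615; mod 256 = 103 → 67.
Outer hash (recomputed tag): sum = 63+38+53+50+92+92+103 = 491; mod 256 = 235 → eb.
Recomputed tag = eb; claimed = d1 → mismatch.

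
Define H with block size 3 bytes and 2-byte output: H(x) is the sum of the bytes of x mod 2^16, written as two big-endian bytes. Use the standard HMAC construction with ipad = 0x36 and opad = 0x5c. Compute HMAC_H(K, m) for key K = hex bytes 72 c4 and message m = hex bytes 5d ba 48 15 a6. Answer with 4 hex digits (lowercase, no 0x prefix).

01ab

Key hex bytes 72 c4 is 2 bytes ≤ B = 3; zero-pad to 3 bytes: K' = 72 c4 00.
K' ⊕ ipad = 44 f2 36.  K' ⊕ opad = 2e 98 5c.
Inner input = (K'⊕ipad) ∥ m = 44 f2 36 ∥ 5d ba 48 15 a6.
Inner hash: sum = 68+242+54+93+186+72+21+166 = 902 → 03 86.
Outer input = (K'⊕opad) ∥ inner = 2e 98 5c ∥ 03 86.
Outer hash (tag): sum = 46+152+92+3+134 = 427 → 01 ab.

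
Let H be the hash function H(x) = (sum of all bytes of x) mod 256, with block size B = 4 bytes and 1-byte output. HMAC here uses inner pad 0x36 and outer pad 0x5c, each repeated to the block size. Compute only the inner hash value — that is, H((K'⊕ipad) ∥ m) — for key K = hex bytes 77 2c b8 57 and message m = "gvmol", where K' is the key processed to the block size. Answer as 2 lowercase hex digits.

Key hex bytes 77 2c b8 57 is exactly B = 4 bytes: K' = 77 2c b8 57.
K' ⊕ ipad = 41 1a 8e 61.
Inner input = 41 1a 8e 61 ∥ 67 76 6d 6f 6c.
Inner hash: sum = 65+26+142+97+103+118+109+111+108 = 879; mod 256 = 111 → 6f.

6f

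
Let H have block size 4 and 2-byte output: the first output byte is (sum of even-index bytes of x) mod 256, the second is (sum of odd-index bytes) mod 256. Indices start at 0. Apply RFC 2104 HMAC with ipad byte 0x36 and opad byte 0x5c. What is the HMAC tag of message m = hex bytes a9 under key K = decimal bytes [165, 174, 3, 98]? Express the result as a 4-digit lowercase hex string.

Key decimal bytes [165, 174, 3, 98] = a5 ae 03 62 is exactly B = 4 bytes: K' = a5 ae 03 62.
K' ⊕ ipad = 93 98 35 54.  K' ⊕ opad = f9 f2 5f 3e.
Inner input = (K'⊕ipad) ∥ m = 93 98 35 54 ∥ a9.
Inner hash: even-index sum = 369 mod 256 = 113; odd-index sum = 236 mod 256 = 236 → 71 ec.
Outer input = (K'⊕opad) ∥ inner = f9 f2 5f 3e ∥ 71 ec.
Outer hash (tag): even-index sum = 457 mod 256 = 201; odd-index sum = 540 mod 256 = 28 → c9 1c.

c91c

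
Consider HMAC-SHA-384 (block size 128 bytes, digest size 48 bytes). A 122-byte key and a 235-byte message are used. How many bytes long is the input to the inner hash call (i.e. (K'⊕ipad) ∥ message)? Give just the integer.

Key is 122 ≤ 128 bytes, zero-padded: |K'| = 128.
Inner input = (K'⊕ipad) ∥ m → 128 + 235 = 363 bytes.

363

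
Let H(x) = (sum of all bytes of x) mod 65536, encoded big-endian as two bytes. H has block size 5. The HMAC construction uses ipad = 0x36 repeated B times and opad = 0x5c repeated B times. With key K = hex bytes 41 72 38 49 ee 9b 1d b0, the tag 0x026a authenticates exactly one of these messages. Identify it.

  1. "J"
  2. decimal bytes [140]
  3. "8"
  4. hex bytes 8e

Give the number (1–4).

2

Key hex bytes 41 72 38 49 ee 9b 1d b0 is 8 bytes > B = 5, so hash it first: H(key) = 03 8a, then zero-pad to 5 bytes: K' = 03 8a 00 00 00.
K' ⊕ ipad = 35 bc 36 36 36; K' ⊕ opad = 5f d6 5c 5c 5c.
m1: inner = H(35 bc 36 36 36 4a) = 01 dd; tag = H(5f d6 5c 5c 5c 01 dd) = 0327
m2: inner = H(35 bc 36 36 36 8c) = 02 1f; tag = H(5f d6 5c 5c 5c 02 1f) = 026a ← matches
m3: inner = H(35 bc 36 36 36 38) = 01 cb; tag = H(5f d6 5c 5c 5c 01 cb) = 0315
m4: inner = H(35 bc 36 36 36 8e) = 02 21; tag = H(5f d6 5c 5c 5c 02 21) = 026c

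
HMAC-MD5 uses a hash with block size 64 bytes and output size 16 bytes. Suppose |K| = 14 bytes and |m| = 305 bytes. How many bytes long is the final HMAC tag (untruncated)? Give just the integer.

The tag is one MD5 digest: 16 bytes.

16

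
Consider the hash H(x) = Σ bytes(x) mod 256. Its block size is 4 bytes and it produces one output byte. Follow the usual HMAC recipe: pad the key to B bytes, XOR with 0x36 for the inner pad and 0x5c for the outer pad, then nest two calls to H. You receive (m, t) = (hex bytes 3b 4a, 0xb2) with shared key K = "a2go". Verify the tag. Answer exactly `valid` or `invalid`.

invalid

Key "a2go" = 61 32 67 6f is exactly B = 4 bytes: K' = 61 32 67 6f.
K' ⊕ ipad = 57 04 51 59; K' ⊕ opad = 3d 6e 3b 33.
Inner hash: sum = 87+4+81+89+59+74 = 394; mod 256 = 138 → 8a.
Outer hash (recomputed tag): sum = 61+110+59+51+138 = 419; mod 256 = 163 → a3.
Recomputed tag = a3; claimed = b2 → mismatch.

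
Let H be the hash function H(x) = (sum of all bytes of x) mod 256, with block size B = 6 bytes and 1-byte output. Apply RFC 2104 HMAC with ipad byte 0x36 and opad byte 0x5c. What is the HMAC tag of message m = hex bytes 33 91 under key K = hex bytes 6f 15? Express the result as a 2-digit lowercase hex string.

04

Key hex bytes 6f 15 is 2 bytes ≤ B = 6; zero-pad to 6 bytes: K' = 6f 15 00 00 00 00.
K' ⊕ ipad = 59 23 36 36 36 36.  K' ⊕ opad = 33 49 5c 5c 5c 5c.
Inner input = (K'⊕ipad) ∥ m = 59 23 36 36 36 36 ∥ 33 91.
Inner hash: sum = 89+35+54+54+54+54+51+145 = 536; mod 256 = 24 → 18.
Outer input = (K'⊕opad) ∥ inner = 33 49 5c 5c 5c 5c ∥ 18.
Outer hash (tag): sum = 51+73+92+92+92+92+24 = 516; mod 256 = 4 → 04.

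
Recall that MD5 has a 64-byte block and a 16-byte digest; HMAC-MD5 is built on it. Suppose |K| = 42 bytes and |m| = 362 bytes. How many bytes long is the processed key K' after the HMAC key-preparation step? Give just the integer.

Key is 42 ≤ 64 bytes, zero-padded: |K'| = 64.

64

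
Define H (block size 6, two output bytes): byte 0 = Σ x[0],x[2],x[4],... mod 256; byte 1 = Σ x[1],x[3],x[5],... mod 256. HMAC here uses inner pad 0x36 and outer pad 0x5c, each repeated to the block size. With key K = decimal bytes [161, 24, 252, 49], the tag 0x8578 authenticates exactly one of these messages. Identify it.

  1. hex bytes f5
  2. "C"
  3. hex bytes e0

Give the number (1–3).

1

Key decimal bytes [161, 24, 252, 49] = a1 18 fc 31 is 4 bytes ≤ B = 6; zero-pad to 6 bytes: K' = a1 18 fc 31 00 00.
K' ⊕ ipad = 97 2e ca 07 36 36; K' ⊕ opad = fd 44 a0 6d 5c 5c.
m1: inner = H(97 2e ca 07 36 36 f5) = 8c 6b; tag = H(fd 44 a0 6d 5c 5c 8c 6b) = 8578 ← matches
m2: inner = H(97 2e ca 07 36 36 43) = da 6b; tag = H(fd 44 a0 6d 5c 5c da 6b) = d378
m3: inner = H(97 2e ca 07 36 36 e0) = 77 6b; tag = H(fd 44 a0 6d 5c 5c 77 6b) = 7078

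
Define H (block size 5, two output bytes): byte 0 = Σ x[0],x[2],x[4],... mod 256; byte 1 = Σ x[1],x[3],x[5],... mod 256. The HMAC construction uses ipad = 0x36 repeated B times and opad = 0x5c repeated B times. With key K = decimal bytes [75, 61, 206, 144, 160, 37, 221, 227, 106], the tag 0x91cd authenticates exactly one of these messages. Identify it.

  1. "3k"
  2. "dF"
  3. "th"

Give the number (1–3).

Key decimal bytes [75, 61, 206, 144, 160, 37, 221, 227, 106] = 4b 3d ce 90 a0 25 dd e3 6a is 9 bytes > B = 5, so hash it first: H(key) = 00 d5, then zero-pad to 5 bytes: K' = 00 d5 00 00 00.
K' ⊕ ipad = 36 e3 36 36 36; K' ⊕ opad = 5c 89 5c 5c 5c.
m1: inner = H(36 e3 36 36 36 33 6b) = 0d 4c; tag = H(5c 89 5c 5c 5c 0d 4c) = 60f2
m2: inner = H(36 e3 36 36 36 64 46) = e8 7d; tag = H(5c 89 5c 5c 5c e8 7d) = 91cd ← matches
m3: inner = H(36 e3 36 36 36 74 68) = 0a 8d; tag = H(5c 89 5c 5c 5c 0a 8d) = a1ef

2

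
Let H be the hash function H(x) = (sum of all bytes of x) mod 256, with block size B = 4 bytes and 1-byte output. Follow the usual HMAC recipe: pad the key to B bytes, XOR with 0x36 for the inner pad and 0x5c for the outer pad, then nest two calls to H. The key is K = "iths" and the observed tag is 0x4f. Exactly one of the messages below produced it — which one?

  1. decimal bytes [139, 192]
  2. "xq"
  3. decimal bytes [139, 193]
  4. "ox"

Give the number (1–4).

1

Key "iths" = 69 74 68 73 is exactly B = 4 bytes: K' = 69 74 68 73.
K' ⊕ ipad = 5f 42 5e 45; K' ⊕ opad = 35 28 34 2f.
m1: inner = H(5f 42 5e 45 8b c0) = 8f; tag = H(35 28 34 2f 8f) = 4f ← matches
m2: inner = H(5f 42 5e 45 78 71) = 2d; tag = H(35 28 34 2f 2d) = ed
m3: inner = H(5f 42 5e 45 8b c1) = 90; tag = H(35 28 34 2f 90) = 50
m4: inner = H(5f 42 5e 45 6f 78) = 2b; tag = H(35 28 34 2f 2b) = eb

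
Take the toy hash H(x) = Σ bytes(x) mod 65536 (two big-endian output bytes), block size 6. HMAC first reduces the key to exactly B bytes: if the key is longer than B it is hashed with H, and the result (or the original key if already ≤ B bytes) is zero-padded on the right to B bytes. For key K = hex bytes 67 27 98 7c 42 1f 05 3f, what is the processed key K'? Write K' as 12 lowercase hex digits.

|K| = 8 > B = 6, so first hash the key.
H(K): sum = 103+39+152+124+66+31+5+63 = 583 → 02 47.
Zero-pad H(K) = 02 47 to 6 bytes: K' = 02 47 00 00 00 00.

024700000000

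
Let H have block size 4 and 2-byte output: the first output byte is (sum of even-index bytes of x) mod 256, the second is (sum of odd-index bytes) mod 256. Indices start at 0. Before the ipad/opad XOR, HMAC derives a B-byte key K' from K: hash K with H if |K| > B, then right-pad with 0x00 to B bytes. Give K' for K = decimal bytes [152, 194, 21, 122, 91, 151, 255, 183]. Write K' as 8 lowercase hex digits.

078a0000

|K| = 8 > B = 4, so first hash the key.
H(K): even-index sum = 519 mod 256 = 7; odd-index sum = 650 mod 256 = 138 → 07 8a.
Zero-pad H(K) = 07 8a to 4 bytes: K' = 07 8a 00 00.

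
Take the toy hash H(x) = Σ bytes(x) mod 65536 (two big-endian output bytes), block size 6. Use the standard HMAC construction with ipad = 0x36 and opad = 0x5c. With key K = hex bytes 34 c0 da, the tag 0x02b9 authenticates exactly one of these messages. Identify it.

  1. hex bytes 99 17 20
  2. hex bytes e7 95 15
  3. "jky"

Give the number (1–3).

2

Key hex bytes 34 c0 da is 3 bytes ≤ B = 6; zero-pad to 6 bytes: K' = 34 c0 da 00 00 00.
K' ⊕ ipad = 02 f6 ec 36 36 36; K' ⊕ opad = 68 9c 86 5c 5c 5c.
m1: inner = H(02 f6 ec 36 36 36 99 17 20) = 03 56; tag = H(68 9c 86 5c 5c 5c 03 56) = 02f7
m2: inner = H(02 f6 ec 36 36 36 e7 95 15) = 04 17; tag = H(68 9c 86 5c 5c 5c 04 17) = 02b9 ← matches
m3: inner = H(02 f6 ec 36 36 36 6a 6b 79) = 03 d4; tag = H(68 9c 86 5c 5c 5c 03 d4) = 0375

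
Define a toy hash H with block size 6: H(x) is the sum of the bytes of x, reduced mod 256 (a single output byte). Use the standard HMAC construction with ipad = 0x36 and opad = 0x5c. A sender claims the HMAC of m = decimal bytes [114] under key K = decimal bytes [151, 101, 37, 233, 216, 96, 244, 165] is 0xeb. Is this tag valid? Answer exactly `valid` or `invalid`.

Key decimal bytes [151, 101, 37, 233, 216, 96, 244, 165] = 97 65 25 e9 d8 60 f4 a5 is 8 bytes > B = 6, so hash it first: H(key) = db, then zero-pad to 6 bytes: K' = db 00 00 00 00 00.
K' ⊕ ipad = ed 36 36 36 36 36; K' ⊕ opad = 87 5c 5c 5c 5c 5c.
Inner hash: sum = 237+54+54+54+54+54+114 = 621; mod 256 = 109 → 6d.
Outer hash (recomputed tag): sum = 135+92+92+92+92+92+109 = 704; mod 256 = 192 → c0.
Recomputed tag = c0; claimed = eb → mismatch.

invalid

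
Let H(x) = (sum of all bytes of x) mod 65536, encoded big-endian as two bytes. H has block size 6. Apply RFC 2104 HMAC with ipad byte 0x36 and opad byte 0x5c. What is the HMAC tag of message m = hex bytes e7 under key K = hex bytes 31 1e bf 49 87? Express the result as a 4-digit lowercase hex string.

02e6

Key hex bytes 31 1e bf 49 87 is 5 bytes ≤ B = 6; zero-pad to 6 bytes: K' = 31 1e bf 49 87 00.
K' ⊕ ipad = 07 28 89 7f b1 36.  K' ⊕ opad = 6d 42 e3 15 db 5c.
Inner input = (K'⊕ipad) ∥ m = 07 28 89 7f b1 36 ∥ e7.
Inner hash: sum = 7+40+137+127+177+54+231 = 773 → 03 05.
Outer input = (K'⊕opad) ∥ inner = 6d 42 e3 15 db 5c ∥ 03 05.
Outer hash (tag): sum = 109+66+227+21+219+92+3+5 = 742 → 02 e6.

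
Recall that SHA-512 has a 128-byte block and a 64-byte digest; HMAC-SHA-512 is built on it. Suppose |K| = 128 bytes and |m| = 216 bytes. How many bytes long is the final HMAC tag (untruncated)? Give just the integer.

64

The tag is one SHA-512 digest: 64 bytes.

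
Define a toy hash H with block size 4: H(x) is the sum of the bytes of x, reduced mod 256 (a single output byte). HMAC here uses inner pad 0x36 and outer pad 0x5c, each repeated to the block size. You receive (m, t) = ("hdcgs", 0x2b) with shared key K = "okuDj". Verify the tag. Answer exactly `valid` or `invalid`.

Key "okuDj" = 6f 6b 75 44 6a is 5 bytes > B = 4, so hash it first: H(key) = fd, then zero-pad to 4 bytes: K' = fd 00 00 00.
K' ⊕ ipad = cb 36 36 36; K' ⊕ opad = a1 5c 5c 5c.
Inner hash: sum = 203+54+54+54+104+100+99+103+115 = 886; mod 256 = 118 → 76.
Outer hash (recomputed tag): sum = 161+92+92+92+118 = 555; mod 256 = 43 → 2b.
Recomputed tag = 2b; claimed = 2b → match.

valid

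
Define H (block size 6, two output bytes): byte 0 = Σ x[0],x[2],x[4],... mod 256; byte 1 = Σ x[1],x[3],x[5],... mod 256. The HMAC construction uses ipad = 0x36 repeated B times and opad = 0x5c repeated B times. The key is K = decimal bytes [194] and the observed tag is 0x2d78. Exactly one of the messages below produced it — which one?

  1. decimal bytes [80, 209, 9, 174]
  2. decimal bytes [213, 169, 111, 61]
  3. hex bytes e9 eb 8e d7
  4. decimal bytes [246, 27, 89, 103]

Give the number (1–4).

3

Key decimal bytes [194] = c2 is 1 byte ≤ B = 6; zero-pad to 6 bytes: K' = c2 00 00 00 00 00.
K' ⊕ ipad = f4 36 36 36 36 36; K' ⊕ opad = 9e 5c 5c 5c 5c 5c.
m1: inner = H(f4 36 36 36 36 36 50 d1 09 ae) = b9 21; tag = H(9e 5c 5c 5c 5c 5c b9 21) = 0f35
m2: inner = H(f4 36 36 36 36 36 d5 a9 6f 3d) = a4 88; tag = H(9e 5c 5c 5c 5c 5c a4 88) = fa9c
m3: inner = H(f4 36 36 36 36 36 e9 eb 8e d7) = d7 64; tag = H(9e 5c 5c 5c 5c 5c d7 64) = 2d78 ← matches
m4: inner = H(f4 36 36 36 36 36 f6 1b 59 67) = af 24; tag = H(9e 5c 5c 5c 5c 5c af 24) = 0538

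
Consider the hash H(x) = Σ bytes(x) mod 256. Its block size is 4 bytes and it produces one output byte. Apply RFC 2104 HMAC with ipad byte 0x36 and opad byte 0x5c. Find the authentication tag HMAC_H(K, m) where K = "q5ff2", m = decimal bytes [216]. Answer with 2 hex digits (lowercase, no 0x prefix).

Key "q5ff2" = 71 35 66 66 32 is 5 bytes > B = 4, so hash it first: H(key) = a4, then zero-pad to 4 bytes: K' = a4 00 00 00.
K' ⊕ ipad = 92 36 36 36.  K' ⊕ opad = f8 5c 5c 5c.
Inner input = (K'⊕ipad) ∥ m = 92 36 36 36 ∥ d8.
Inner hash: sum = 146+54+54+54+216 = 524; mod 256 = 12 → 0c.
Outer input = (K'⊕opad) ∥ inner = f8 5c 5c 5c ∥ 0c.
Outer hash (tag): sum = 248+92+92+92+12 = 536; mod 256 = 24 → 18.

18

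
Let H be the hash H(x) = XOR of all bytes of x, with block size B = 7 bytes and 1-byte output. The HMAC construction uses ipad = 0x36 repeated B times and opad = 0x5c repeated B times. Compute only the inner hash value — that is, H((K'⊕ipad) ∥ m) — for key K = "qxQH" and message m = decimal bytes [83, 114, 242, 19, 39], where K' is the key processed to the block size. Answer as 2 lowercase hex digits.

c1

Key "qxQH" = 71 78 51 48 is 4 bytes ≤ B = 7; zero-pad to 7 bytes: K' = 71 78 51 48 00 00 00.
K' ⊕ ipad = 47 4e 67 7e 36 36 36.
Inner input = 47 4e 67 7e 36 36 36 ∥ 53 72 f2 13 27.
Inner hash: XOR 47⊕4e⊕67⊕7e⊕36⊕36⊕36⊕53⊕72⊕f2⊕13⊕27 = c1.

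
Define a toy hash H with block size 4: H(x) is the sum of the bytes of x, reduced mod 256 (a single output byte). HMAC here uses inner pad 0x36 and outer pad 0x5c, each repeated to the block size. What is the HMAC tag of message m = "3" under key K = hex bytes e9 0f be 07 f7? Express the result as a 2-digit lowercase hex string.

Key hex bytes e9 0f be 07 f7 is 5 bytes > B = 4, so hash it first: H(key) = b4, then zero-pad to 4 bytes: K' = b4 00 00 00.
K' ⊕ ipad = 82 36 36 36.  K' ⊕ opad = e8 5c 5c 5c.
Inner input = (K'⊕ipad) ∥ m = 82 36 36 36 ∥ 33.
Inner hash: sum = 130+54+54+54+51 = 343; mod 256 = 87 → 57.
Outer input = (K'⊕opad) ∥ inner = e8 5c 5c 5c ∥ 57.
Outer hash (tag): sum = 232+92+92+92+87 = 595; mod 256 = 83 → 53.

53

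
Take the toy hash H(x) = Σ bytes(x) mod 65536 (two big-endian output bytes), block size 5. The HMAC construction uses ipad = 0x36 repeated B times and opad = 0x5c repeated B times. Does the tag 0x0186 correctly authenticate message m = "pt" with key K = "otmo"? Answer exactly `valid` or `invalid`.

Key "otmo" = 6f 74 6d 6f is 4 bytes ≤ B = 5; zero-pad to 5 bytes: K' = 6f 74 6d 6f 00.
K' ⊕ ipad = 59 42 5b 59 36; K' ⊕ opad = 33 28 31 33 5c.
Inner hash: sum = 89+66+91+89+54+112+116 = 617 → 02 69.
Outer hash (recomputed tag): sum = 51+40+49+51+92+2+105 = 390 → 01 86.
Recomputed tag = 0186; claimed = 0186 → match.

valid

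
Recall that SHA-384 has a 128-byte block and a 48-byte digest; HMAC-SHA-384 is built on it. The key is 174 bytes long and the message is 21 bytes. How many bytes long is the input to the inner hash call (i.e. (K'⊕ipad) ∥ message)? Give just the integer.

149

Key is 174 > 128 bytes, so it is hashed to 48 bytes then zero-padded to 128: |K'| = 128.
Inner input = (K'⊕ipad) ∥ m → 128 + 21 = 149 bytes.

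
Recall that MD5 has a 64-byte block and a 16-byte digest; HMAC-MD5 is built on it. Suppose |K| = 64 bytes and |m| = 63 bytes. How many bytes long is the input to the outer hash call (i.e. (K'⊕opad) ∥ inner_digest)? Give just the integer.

80

Key is 64 ≤ 64 bytes, zero-padded: |K'| = 64.
Outer input = (K'⊕opad) ∥ H(inner) → 64 + 16 = 80 bytes.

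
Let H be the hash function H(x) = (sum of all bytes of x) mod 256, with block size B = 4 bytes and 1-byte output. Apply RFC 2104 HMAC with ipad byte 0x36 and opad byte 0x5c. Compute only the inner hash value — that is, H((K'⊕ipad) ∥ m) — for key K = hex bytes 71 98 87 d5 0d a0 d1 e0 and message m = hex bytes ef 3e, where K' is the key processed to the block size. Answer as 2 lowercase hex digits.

Key hex bytes 71 98 87 d5 0d a0 d1 e0 is 8 bytes > B = 4, so hash it first: H(key) = c3, then zero-pad to 4 bytes: K' = c3 00 00 00.
K' ⊕ ipad = f5 36 36 36.
Inner input = f5 36 36 36 ∥ ef 3e.
Inner hash: sum = 245+54+54+54+239+62 = 708; mod 256 = 196 → c4.

c4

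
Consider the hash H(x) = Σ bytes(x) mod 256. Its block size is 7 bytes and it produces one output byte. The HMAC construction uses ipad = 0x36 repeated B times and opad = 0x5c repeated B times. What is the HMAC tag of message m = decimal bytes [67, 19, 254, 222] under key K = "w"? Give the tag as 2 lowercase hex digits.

Key "w" = 77 is 1 byte ≤ B = 7; zero-pad to 7 bytes: K' = 77 00 00 00 00 00 00.
K' ⊕ ipad = 41 36 36 36 36 36 36.  K' ⊕ opad = 2b 5c 5c 5c 5c 5c 5c.
Inner input = (K'⊕ipad) ∥ m = 41 36 36 36 36 36 36 ∥ 43 13 fe de.
Inner hash: sum = 65+54+54+54+54+54+54+67+19+254+222 = 951; mod 256 = 183 → b7.
Outer input = (K'⊕opad) ∥ inner = 2b 5c 5c 5c 5c 5c 5c ∥ b7.
Outer hash (tag): sum = 43+92+92+92+92+92+92+183 = 778; mod 256 = 10 → 0a.

0a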